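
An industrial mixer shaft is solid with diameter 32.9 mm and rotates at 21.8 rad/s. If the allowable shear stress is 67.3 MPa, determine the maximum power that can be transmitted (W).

10300 W

J = πd⁴/32 = π(0.0329)⁴/32 = 1.150×10^-7 m⁴.
T_max = τ_allow·J/r = 6.73×10^7 × 1.150×10^-7 / 0.0164 = 470.6 N·m.
ω = 21.8 rad/s, so P_max = T_max·ω = 1.026×10^4 W.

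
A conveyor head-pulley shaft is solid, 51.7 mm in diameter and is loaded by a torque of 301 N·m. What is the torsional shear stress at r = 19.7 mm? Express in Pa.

8.45e6 Pa

J = πd⁴/32 = π(0.0517)⁴/32 = 7.014×10^-7 m⁴.
Shear stress varies linearly with radius: τ = T·r/J = 301.0 × 0.0197 / 7.014×10^-7 = 8.454×10^6 Pa.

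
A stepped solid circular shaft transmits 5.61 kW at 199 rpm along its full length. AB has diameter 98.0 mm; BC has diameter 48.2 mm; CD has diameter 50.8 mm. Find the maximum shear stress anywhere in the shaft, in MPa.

ω = 2π·199/60 = 20.84 rad/s, so T = P/ω = 5.61×10³ / 20.84 = 269.2 N·m.
Under the same torque, τ_max = 16T/(πd³) is largest where d is smallest — segment BC (d = 48.2 mm).
τ_max = 16·269.2/(π·(0.0482)³) = 1.224×10^7 Pa.

12.2 MPa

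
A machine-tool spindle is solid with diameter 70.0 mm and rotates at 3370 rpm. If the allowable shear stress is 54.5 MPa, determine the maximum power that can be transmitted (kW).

1300 kW

J = πd⁴/32 = π(0.0700)⁴/32 = 2.357×10^-6 m⁴.
T_max = τ_allow·J/r = 5.45×10^7 × 2.357×10^-6 / 0.0350 = 3670 N·m.
ω = 2π·3370/60 = 352.9 rad/s, so P_max = T_max·ω = 1.295×10^6 W.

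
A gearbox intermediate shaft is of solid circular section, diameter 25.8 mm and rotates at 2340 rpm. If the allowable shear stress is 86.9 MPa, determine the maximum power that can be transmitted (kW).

J = πd⁴/32 = π(0.0258)⁴/32 = 4.350×10^-8 m⁴.
T_max = τ_allow·J/r = 8.69×10^7 × 4.350×10^-8 / 0.0129 = 293.0 N·m.
ω = 2π·2340/60 = 245.0 rad/s, so P_max = T_max·ω = 7.180×10^4 W.

71.8 kW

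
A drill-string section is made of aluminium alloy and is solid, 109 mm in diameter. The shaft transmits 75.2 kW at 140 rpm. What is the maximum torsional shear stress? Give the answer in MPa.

ω = 2π·140/60 = 14.66 rad/s, so T = P/ω = 75.2×10³ / 14.66 = 5129 N·m.
J = πd⁴/32 = π(0.109)⁴/32 = 1.386×10^-5 m⁴.
τ_max = T·r/J = 5129 × 0.0545 / 1.386×10^-5 = 2.017×10^7 Pa.

20.2 MPa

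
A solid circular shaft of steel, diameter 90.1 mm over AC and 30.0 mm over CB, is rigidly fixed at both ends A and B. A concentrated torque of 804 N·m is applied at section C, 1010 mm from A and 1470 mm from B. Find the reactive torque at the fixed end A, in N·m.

797 N·m

Compatibility: T_A·a/J_AC = T_B·b/J_CB with T_A + T_B = T₀.
J_AC = 6.47×10^-6 m⁴, J_CB = 7.95×10^-8 m⁴, so T_A = T₀·(J_AC/a)/((J_AC/a)+(J_CB/b)) = 797.3 N·m, T_B = 6.733 N·m.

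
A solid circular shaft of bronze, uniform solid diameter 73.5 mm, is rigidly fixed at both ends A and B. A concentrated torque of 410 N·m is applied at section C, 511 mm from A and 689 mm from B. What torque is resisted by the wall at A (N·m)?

235 N·m

With uniform GJ and both ends fixed, compatibility θ_AC = θ_CB gives T_A·a = T_B·b, together with T_A + T_B = T₀.
T_A = T₀·b/(a+b) = 410.0·689/1200 = 235.4 N·m; T_B = 174.6 N·m.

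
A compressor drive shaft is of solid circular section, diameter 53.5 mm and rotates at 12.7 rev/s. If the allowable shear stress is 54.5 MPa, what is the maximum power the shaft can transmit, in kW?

J = πd⁴/32 = π(0.0535)⁴/32 = 8.043×10^-7 m⁴.
T_max = τ_allow·J/r = 5.45×10^7 × 8.043×10^-7 / 0.0267 = 1639 N·m.
ω = 2π·12.7 = 79.80 rad/s, so P_max = T_max·ω = 1.308×10^5 W.

131 kW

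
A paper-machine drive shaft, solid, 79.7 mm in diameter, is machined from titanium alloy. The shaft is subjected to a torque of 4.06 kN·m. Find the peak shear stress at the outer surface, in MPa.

40.8 MPa

J = πd⁴/32 = π(0.0797)⁴/32 = 3.961×10^-6 m⁴.
τ_max = T·r/J = 4060 × 0.0399 / 3.961×10^-6 = 4.084×10^7 Pa.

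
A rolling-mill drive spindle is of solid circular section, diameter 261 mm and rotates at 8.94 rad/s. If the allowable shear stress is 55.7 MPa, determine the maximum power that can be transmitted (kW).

J = πd⁴/32 = π(0.261)⁴/32 = 4.556×10^-4 m⁴.
T_max = τ_allow·J/r = 5.57×10^7 × 4.556×10^-4 / 0.131 = 194400 N·m.
ω = 8.94 rad/s, so P_max = T_max·ω = 1.738×10^6 W.

1740 kW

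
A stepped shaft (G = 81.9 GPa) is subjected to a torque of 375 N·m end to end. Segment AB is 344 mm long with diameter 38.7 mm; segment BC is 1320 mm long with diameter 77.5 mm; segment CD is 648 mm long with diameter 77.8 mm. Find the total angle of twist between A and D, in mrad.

9.68 mrad

J_AB = π(0.0387)⁴/32 = 2.20×10^-7 m⁴; J_BC = π(0.0775)⁴/32 = 3.54×10^-6 m⁴; J_CD = π(0.0778)⁴/32 = 3.60×10^-6 m⁴.
θ = (T/G)·Σ L_i/J_i = (375.0/81.9×10⁹)·(0.344/2.20×10^-7 + 1.32/3.54×10^-6 + 0.648/3.60×10^-6) = 9.684×10^-3 rad.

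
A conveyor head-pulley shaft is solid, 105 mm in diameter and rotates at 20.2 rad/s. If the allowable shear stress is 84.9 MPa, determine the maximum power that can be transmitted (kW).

390 kW

J = πd⁴/32 = π(0.105)⁴/32 = 1.193×10^-5 m⁴.
T_max = τ_allow·J/r = 8.49×10^7 × 1.193×10^-5 / 0.0525 = 19300 N·m.
ω = 20.2 rad/s, so P_max = T_max·ω = 3.898×10^5 W.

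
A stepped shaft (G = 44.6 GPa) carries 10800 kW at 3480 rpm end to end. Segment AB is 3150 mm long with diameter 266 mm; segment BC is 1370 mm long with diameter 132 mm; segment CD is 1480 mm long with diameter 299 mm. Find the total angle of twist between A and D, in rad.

0.0361 rad

ω = 2π·3480/60 = 364.4 rad/s, so T = P/ω = 10800×10³ / 364.4 = 29640 N·m.
J_AB = π(0.266)⁴/32 = 4.92×10^-4 m⁴; J_BC = π(0.132)⁴/32 = 2.98×10^-5 m⁴; J_CD = π(0.299)⁴/32 = 7.85×10^-4 m⁴.
θ = (T/G)·Σ L_i/J_i = (29640/44.6×10⁹)·(3.15/4.92×10^-4 + 1.37/2.98×10^-5 + 1.48/7.85×10^-4) = 0.03605 rad.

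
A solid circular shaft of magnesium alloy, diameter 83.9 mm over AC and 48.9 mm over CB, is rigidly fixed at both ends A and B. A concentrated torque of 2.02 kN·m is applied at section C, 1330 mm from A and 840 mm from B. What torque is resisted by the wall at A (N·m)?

Compatibility: T_A·a/J_AC = T_B·b/J_CB with T_A + T_B = T₀.
J_AC = 4.86×10^-6 m⁴, J_CB = 5.61×10^-7 m⁴, so T_A = T₀·(J_AC/a)/((J_AC/a)+(J_CB/b)) = 1708 N·m, T_B = 312.1 N·m.

1710 N·m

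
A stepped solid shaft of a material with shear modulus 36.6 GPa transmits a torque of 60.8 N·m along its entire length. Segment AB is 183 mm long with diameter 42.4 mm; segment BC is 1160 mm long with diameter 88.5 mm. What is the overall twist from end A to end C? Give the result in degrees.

0.0732°

J_AB = π(0.0424)⁴/32 = 3.17×10^-7 m⁴; J_BC = π(0.0885)⁴/32 = 6.02×10^-6 m⁴.
θ = (T/G)·Σ L_i/J_i = (60.80/36.6×10⁹)·(0.183/3.17×10^-7 + 1.16/6.02×10^-6) = 1.278×10^-3 rad.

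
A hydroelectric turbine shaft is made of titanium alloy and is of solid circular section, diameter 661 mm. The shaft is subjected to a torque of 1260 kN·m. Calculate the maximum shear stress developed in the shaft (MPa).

J = πd⁴/32 = π(0.661)⁴/32 = 0.01874 m⁴.
τ_max = T·r/J = 1.260e6 × 0.331 / 0.01874 = 2.222×10^7 Pa.

22.2 MPa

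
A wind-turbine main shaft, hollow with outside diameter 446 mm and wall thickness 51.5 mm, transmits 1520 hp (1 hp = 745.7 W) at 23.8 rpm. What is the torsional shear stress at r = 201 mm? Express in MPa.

ω = 2π·23.8/60 = 2.492 rad/s, so T = P/ω = 1520×745.7 / 2.492 = 454800 N·m.
J = π(d_o⁴ − d_i⁴)/32 = π(0.446⁴ − 0.343⁴)/32 = 2.526×10^-3 m⁴.
Shear stress varies linearly with radius: τ = T·r/J = 454800 × 0.201 / 2.526×10^-3 = 3.619×10^7 Pa.

36.2 MPa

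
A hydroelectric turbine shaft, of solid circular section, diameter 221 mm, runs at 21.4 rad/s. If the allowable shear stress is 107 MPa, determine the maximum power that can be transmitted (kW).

J = πd⁴/32 = π(0.221)⁴/32 = 2.342×10^-4 m⁴.
T_max = τ_allow·J/r = 1.07×10^8 × 2.342×10^-4 / 0.111 = 226800 N·m.
ω = 21.4 rad/s, so P_max = T_max·ω = 4.853×10^6 W.

4850 kW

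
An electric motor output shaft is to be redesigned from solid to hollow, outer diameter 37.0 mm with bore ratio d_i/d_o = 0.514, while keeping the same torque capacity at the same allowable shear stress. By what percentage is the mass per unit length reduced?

Equal τ_max and T ⇒ the solid shaft needs d_s³ = d_o³(1−k⁴), so d_s = 37.0·(1−0.514⁴)^(1/3) = 36.12 mm.
Area ratio A_h/A_s = d_o²(1−k²)/d_s² = (1−k²)/(1−k⁴)^(2/3) = 0.7722.
Mass saving = 1 − 0.7722 = 22.8 %.

22.8 %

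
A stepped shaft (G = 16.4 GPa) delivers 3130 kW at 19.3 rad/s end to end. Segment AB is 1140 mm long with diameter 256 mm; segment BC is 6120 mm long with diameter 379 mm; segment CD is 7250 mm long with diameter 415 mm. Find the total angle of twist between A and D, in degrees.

ω = 19.3 rad/s, so T = P/ω = 3130×10³ / 19.30 = 162200 N·m.
J_AB = π(0.256)⁴/32 = 4.22×10^-4 m⁴; J_BC = π(0.379)⁴/32 = 2.03×10^-3 m⁴; J_CD = π(0.415)⁴/32 = 2.91×10^-3 m⁴.
θ = (T/G)·Σ L_i/J_i = (162200/16.4×10⁹)·(1.14/4.22×10^-4 + 6.12/2.03×10^-3 + 7.25/2.91×10^-3) = 0.08123 rad.

4.65°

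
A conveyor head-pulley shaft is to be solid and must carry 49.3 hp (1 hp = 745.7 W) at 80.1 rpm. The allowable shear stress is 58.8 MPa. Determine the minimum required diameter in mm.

72.4 mm

ω = 2π·80.1/60 = 8.388 rad/s, so T = P/ω = 49.3×745.7 / 8.388 = 4383 N·m.
For a solid shaft τ_max = 16T/(πd³), so d = (16T/(π τ_allow))^(1/3) = (16·4383/(π·5.88×10^7))^(1/3) = 0.07241 m.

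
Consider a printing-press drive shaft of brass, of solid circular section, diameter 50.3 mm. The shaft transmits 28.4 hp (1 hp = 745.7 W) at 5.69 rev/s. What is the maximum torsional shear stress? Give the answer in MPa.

23.7 MPa

ω = 2π·5.69 = 35.75 rad/s, so T = P/ω = 28.4×745.7 / 35.75 = 592.4 N·m.
J = πd⁴/32 = π(0.0503)⁴/32 = 6.285×10^-7 m⁴.
τ_max = T·r/J = 592.4 × 0.0251 / 6.285×10^-7 = 2.371×10^7 Pa.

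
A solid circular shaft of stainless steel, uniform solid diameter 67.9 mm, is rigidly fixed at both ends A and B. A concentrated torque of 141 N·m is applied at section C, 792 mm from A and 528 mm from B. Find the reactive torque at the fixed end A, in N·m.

56.4 N·m

With uniform GJ and both ends fixed, compatibility θ_AC = θ_CB gives T_A·a = T_B·b, together with T_A + T_B = T₀.
T_A = T₀·b/(a+b) = 141.0·528/1320 = 56.40 N·m; T_B = 84.60 N·m.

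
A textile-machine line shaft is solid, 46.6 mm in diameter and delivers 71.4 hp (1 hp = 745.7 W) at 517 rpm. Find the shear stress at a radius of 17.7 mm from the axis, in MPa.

37.6 MPa

ω = 2π·517/60 = 54.14 rad/s, so T = P/ω = 71.4×745.7 / 54.14 = 983.4 N·m.
J = πd⁴/32 = π(0.0466)⁴/32 = 4.630×10^-7 m⁴.
Shear stress varies linearly with radius: τ = T·r/J = 983.4 × 0.0177 / 4.630×10^-7 = 3.760×10^7 Pa.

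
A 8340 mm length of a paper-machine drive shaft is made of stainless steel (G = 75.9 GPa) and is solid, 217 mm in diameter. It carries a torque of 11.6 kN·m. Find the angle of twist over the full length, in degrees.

J = πd⁴/32 = π(0.217)⁴/32 = 2.177×10^-4 m⁴.
θ = T·L/(G·J) = 11600 × 8.34 / (75.9×10⁹ × 2.177×10^-4) = 5.855×10^-3 rad.

0.335°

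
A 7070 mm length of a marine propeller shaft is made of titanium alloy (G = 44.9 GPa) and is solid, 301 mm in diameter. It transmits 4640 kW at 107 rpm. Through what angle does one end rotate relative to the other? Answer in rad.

0.0809 rad

ω = 2π·107/60 = 11.21 rad/s, so T = P/ω = 4640×10³ / 11.21 = 414100 N·m.
J = πd⁴/32 = π(0.301)⁴/32 = 8.059×10^-4 m⁴.
θ = T·L/(G·J) = 414100 × 7.07 / (44.9×10⁹ × 8.059×10^-4) = 0.08091 rad.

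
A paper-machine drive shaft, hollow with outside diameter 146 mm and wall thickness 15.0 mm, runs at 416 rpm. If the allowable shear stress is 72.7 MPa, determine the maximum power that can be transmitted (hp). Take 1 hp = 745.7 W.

1560 hp

J = π(d_o⁴ − d_i⁴)/32 = π(0.146⁴ − 0.116⁴)/32 = 2.683×10^-5 m⁴.
T_max = τ_allow·J/r = 7.27×10^7 × 2.683×10^-5 / 0.0730 = 26720 N·m.
ω = 2π·416/60 = 43.56 rad/s, so P_max = T_max·ω = 1.164×10^6 W.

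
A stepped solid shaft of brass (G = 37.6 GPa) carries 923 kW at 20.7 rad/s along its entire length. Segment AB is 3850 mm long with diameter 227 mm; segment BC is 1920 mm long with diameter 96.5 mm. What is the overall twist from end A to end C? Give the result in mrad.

ω = 20.7 rad/s, so T = P/ω = 923×10³ / 20.70 = 44590 N·m.
J_AB = π(0.227)⁴/32 = 2.61×10^-4 m⁴; J_BC = π(0.0965)⁴/32 = 8.51×10^-6 m⁴.
θ = (T/G)·Σ L_i/J_i = (44590/37.6×10⁹)·(3.85/2.61×10^-4 + 1.92/8.51×10^-6) = 0.2850 rad.

285 mrad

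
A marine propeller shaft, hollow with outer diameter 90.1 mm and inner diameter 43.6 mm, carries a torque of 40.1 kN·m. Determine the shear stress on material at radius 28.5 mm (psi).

27100 psi

J = π(d_o⁴ − d_i⁴)/32 = π(0.0901⁴ − 0.0436⁴)/32 = 6.115×10^-6 m⁴.
Shear stress varies linearly with radius: τ = T·r/J = 40100 × 0.0285 / 6.115×10^-6 = 1.869×10^8 Pa.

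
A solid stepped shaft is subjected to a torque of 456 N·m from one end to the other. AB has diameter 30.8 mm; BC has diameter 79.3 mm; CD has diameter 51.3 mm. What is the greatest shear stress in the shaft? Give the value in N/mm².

79.5 N/mm²

Under the same torque, τ_max = 16T/(πd³) is largest where d is smallest — segment AB (d = 30.8 mm).
τ_max = 16·456.0/(π·(0.0308)³) = 7.948×10^7 Pa.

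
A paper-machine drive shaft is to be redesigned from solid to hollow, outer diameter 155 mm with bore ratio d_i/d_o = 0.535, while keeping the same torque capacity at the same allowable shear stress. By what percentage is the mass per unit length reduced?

Equal τ_max and T ⇒ the solid shaft needs d_s³ = d_o³(1−k⁴), so d_s = 155·(1−0.535⁴)^(1/3) = 150.6 mm.
Area ratio A_h/A_s = d_o²(1−k²)/d_s² = (1−k²)/(1−k⁴)^(2/3) = 0.7556.
Mass saving = 1 − 0.7556 = 24.4 %.

24.4 %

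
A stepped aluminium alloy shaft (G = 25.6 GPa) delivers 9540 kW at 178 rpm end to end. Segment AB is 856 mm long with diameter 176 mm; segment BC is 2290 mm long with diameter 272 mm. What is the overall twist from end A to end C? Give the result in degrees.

15.3°

ω = 2π·178/60 = 18.64 rad/s, so T = P/ω = 9540×10³ / 18.64 = 511800 N·m.
J_AB = π(0.176)⁴/32 = 9.42×10^-5 m⁴; J_BC = π(0.272)⁴/32 = 5.37×10^-4 m⁴.
θ = (T/G)·Σ L_i/J_i = (511800/25.6×10⁹)·(0.856/9.42×10^-5 + 2.29/5.37×10^-4) = 0.2669 rad.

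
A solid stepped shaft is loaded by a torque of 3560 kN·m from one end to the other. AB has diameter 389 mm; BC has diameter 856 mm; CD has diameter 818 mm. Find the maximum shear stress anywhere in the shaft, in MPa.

Under the same torque, τ_max = 16T/(πd³) is largest where d is smallest — segment AB (d = 389 mm).
τ_max = 16·3.560e6/(π·(0.389)³) = 3.080×10^8 Pa.

308 MPa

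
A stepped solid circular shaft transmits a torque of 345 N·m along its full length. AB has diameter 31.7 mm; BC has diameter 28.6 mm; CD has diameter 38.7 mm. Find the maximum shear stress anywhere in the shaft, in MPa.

Under the same torque, τ_max = 16T/(πd³) is largest where d is smallest — segment BC (d = 28.6 mm).
τ_max = 16·345.0/(π·(0.0286)³) = 7.511×10^7 Pa.

75.1 MPa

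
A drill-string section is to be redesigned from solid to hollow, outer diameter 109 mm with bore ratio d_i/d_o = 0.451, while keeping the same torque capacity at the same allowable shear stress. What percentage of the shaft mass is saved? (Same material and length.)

Equal τ_max and T ⇒ the solid shaft needs d_s³ = d_o³(1−k⁴), so d_s = 109·(1−0.451⁴)^(1/3) = 107.5 mm.
Area ratio A_h/A_s = d_o²(1−k²)/d_s² = (1−k²)/(1−k⁴)^(2/3) = 0.8194.
Mass saving = 1 − 0.8194 = 18.1 %.

18.1 %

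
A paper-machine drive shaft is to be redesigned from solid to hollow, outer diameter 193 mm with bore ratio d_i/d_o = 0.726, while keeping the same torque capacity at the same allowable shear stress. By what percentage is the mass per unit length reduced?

41.2 %

Equal τ_max and T ⇒ the solid shaft needs d_s³ = d_o³(1−k⁴), so d_s = 193·(1−0.726⁴)^(1/3) = 173.2 mm.
Area ratio A_h/A_s = d_o²(1−k²)/d_s² = (1−k²)/(1−k⁴)^(2/3) = 0.5875.
Mass saving = 1 − 0.5875 = 41.2 %.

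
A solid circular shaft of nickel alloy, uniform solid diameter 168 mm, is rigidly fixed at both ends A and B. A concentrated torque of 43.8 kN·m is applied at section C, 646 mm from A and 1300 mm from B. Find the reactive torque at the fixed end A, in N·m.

29300 N·m

With uniform GJ and both ends fixed, compatibility θ_AC = θ_CB gives T_A·a = T_B·b, together with T_A + T_B = T₀.
T_A = T₀·b/(a+b) = 43800·1300/1946 = 29260 N·m; T_B = 14540 N·m.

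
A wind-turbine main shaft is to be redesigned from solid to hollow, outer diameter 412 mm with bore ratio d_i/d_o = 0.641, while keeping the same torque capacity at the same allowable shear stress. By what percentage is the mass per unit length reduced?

Equal τ_max and T ⇒ the solid shaft needs d_s³ = d_o³(1−k⁴), so d_s = 412·(1−0.641⁴)^(1/3) = 387.4 mm.
Area ratio A_h/A_s = d_o²(1−k²)/d_s² = (1−k²)/(1−k⁴)^(2/3) = 0.6664.
Mass saving = 1 − 0.6664 = 33.4 %.

33.4 %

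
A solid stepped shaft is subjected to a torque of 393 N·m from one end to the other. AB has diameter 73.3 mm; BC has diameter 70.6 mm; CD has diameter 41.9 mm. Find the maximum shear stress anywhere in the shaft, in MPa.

27.2 MPa

Under the same torque, τ_max = 16T/(πd³) is largest where d is smallest — segment CD (d = 41.9 mm).
τ_max = 16·393.0/(π·(0.0419)³) = 2.721×10^7 Pa.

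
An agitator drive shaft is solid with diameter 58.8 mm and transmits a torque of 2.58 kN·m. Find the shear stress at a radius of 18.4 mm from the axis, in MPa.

40.5 MPa

J = πd⁴/32 = π(0.0588)⁴/32 = 1.174×10^-6 m⁴.
Shear stress varies linearly with radius: τ = T·r/J = 2580 × 0.0184 / 1.174×10^-6 = 4.045×10^7 Pa.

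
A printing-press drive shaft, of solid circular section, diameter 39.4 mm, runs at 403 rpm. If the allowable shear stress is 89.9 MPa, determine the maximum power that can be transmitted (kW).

J = πd⁴/32 = π(0.0394)⁴/32 = 2.366×10^-7 m⁴.
T_max = τ_allow·J/r = 8.99×10^7 × 2.366×10^-7 / 0.0197 = 1080 N·m.
ω = 2π·403/60 = 42.20 rad/s, so P_max = T_max·ω = 4.556×10^4 W.

45.6 kW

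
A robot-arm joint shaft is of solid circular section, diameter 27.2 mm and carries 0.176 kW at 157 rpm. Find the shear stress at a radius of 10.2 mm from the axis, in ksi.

0.295 ksi

ω = 2π·157/60 = 16.44 rad/s, so T = P/ω = 0.176×10³ / 16.44 = 10.70 N·m.
J = πd⁴/32 = π(0.0272)⁴/32 = 5.374×10^-8 m⁴.
Shear stress varies linearly with radius: τ = T·r/J = 10.70 × 0.0102 / 5.374×10^-8 = 2.032×10^6 Pa.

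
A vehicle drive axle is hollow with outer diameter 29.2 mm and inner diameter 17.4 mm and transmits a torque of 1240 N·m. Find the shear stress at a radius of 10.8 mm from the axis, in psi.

31100 psi

J = π(d_o⁴ − d_i⁴)/32 = π(0.0292⁴ − 0.0174⁴)/32 = 6.237×10^-8 m⁴.
Shear stress varies linearly with radius: τ = T·r/J = 1240 × 0.0108 / 6.237×10^-8 = 2.147×10^8 Pa.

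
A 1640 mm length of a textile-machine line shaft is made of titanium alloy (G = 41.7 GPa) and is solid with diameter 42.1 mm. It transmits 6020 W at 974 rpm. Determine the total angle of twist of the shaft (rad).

0.00753 rad

ω = 2π·974/60 = 102.0 rad/s, so T = P/ω = 6020 / 102.0 = 59.02 N·m.
J = πd⁴/32 = π(0.0421)⁴/32 = 3.084×10^-7 m⁴.
θ = T·L/(G·J) = 59.02 × 1.64 / (41.7×10⁹ × 3.084×10^-7) = 7.526×10^-3 rad.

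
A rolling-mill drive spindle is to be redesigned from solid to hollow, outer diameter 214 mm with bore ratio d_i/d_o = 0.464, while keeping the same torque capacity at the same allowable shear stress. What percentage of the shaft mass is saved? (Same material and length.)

19.0 %

Equal τ_max and T ⇒ the solid shaft needs d_s³ = d_o³(1−k⁴), so d_s = 214·(1−0.464⁴)^(1/3) = 210.6 mm.
Area ratio A_h/A_s = d_o²(1−k²)/d_s² = (1−k²)/(1−k⁴)^(2/3) = 0.8099.
Mass saving = 1 − 0.8099 = 19.0 %.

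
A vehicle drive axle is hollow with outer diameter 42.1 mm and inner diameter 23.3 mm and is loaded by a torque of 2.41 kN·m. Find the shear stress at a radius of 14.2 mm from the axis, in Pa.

J = π(d_o⁴ − d_i⁴)/32 = π(0.0421⁴ − 0.0233⁴)/32 = 2.795×10^-7 m⁴.
Shear stress varies linearly with radius: τ = T·r/J = 2410 × 0.0142 / 2.795×10^-7 = 1.225×10^8 Pa.

1.22e8 Pa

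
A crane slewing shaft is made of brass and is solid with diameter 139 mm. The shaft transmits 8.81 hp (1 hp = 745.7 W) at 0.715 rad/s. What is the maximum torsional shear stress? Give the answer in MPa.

ω = 0.715 rad/s, so T = P/ω = 8.81×745.7 / 0.7150 = 9188 N·m.
J = πd⁴/32 = π(0.139)⁴/32 = 3.665×10^-5 m⁴.
τ_max = T·r/J = 9188 × 0.0695 / 3.665×10^-5 = 1.742×10^7 Pa.

17.4 MPa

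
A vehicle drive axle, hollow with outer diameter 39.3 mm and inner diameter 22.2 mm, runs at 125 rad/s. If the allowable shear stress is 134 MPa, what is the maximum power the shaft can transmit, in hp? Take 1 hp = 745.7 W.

J = π(d_o⁴ − d_i⁴)/32 = π(0.0393⁴ − 0.0222⁴)/32 = 2.103×10^-7 m⁴.
T_max = τ_allow·J/r = 1.34×10^8 × 2.103×10^-7 / 0.0196 = 1434 N·m.
ω = 125 rad/s, so P_max = T_max·ω = 1.793×10^5 W.

240 hp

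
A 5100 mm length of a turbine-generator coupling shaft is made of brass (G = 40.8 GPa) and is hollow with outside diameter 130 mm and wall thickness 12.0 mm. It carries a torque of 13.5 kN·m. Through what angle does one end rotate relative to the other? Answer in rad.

0.108 rad

J = π(d_o⁴ − d_i⁴)/32 = π(0.130⁴ − 0.106⁴)/32 = 1.565×10^-5 m⁴.
θ = T·L/(G·J) = 13500 × 5.10 / (40.8×10⁹ × 1.565×10^-5) = 0.1079 rad.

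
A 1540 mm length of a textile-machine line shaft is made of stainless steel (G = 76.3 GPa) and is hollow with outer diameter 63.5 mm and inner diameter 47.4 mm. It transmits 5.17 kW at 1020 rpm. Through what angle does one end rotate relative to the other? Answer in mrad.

0.888 mrad

ω = 2π·1020/60 = 106.8 rad/s, so T = P/ω = 5.17×10³ / 106.8 = 48.40 N·m.
J = π(d_o⁴ − d_i⁴)/32 = π(0.0635⁴ − 0.0474⁴)/32 = 1.101×10^-6 m⁴.
θ = T·L/(G·J) = 48.40 × 1.54 / (76.3×10⁹ × 1.101×10^-6) = 8.876×10^-4 rad.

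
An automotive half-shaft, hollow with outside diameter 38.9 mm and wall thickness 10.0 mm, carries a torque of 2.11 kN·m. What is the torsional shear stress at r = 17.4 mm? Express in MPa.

173 MPa

J = π(d_o⁴ − d_i⁴)/32 = π(0.0389⁴ − 0.0189⁴)/32 = 2.123×10^-7 m⁴.
Shear stress varies linearly with radius: τ = T·r/J = 2110 × 0.0174 / 2.123×10^-7 = 1.730×10^8 Pa.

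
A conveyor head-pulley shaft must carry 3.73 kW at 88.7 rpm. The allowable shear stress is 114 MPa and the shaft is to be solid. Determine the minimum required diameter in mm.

26.2 mm

ω = 2π·88.7/60 = 9.289 rad/s, so T = P/ω = 3.73×10³ / 9.289 = 401.6 N·m.
For a solid shaft τ_max = 16T/(πd³), so d = (16T/(π τ_allow))^(1/3) = (16·401.6/(π·1.14×10^8))^(1/3) = 0.02618 m.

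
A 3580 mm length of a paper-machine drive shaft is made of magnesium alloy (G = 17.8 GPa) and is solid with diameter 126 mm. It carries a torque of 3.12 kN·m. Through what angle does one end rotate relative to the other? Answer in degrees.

J = πd⁴/32 = π(0.126)⁴/32 = 2.474×10^-5 m⁴.
θ = T·L/(G·J) = 3120 × 3.58 / (17.8×10⁹ × 2.474×10^-5) = 0.02536 rad.

1.45°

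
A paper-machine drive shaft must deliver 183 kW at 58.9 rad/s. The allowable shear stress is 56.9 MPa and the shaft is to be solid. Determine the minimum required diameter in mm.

ω = 58.9 rad/s, so T = P/ω = 183×10³ / 58.90 = 3107 N·m.
For a solid shaft τ_max = 16T/(πd³), so d = (16T/(π τ_allow))^(1/3) = (16·3107/(π·5.69×10^7))^(1/3) = 0.06527 m.

65.3 mm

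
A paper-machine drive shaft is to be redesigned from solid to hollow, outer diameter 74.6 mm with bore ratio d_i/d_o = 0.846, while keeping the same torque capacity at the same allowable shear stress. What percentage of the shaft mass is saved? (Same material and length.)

54.1 %

Equal τ_max and T ⇒ the solid shaft needs d_s³ = d_o³(1−k⁴), so d_s = 74.6·(1−0.846⁴)^(1/3) = 58.72 mm.
Area ratio A_h/A_s = d_o²(1−k²)/d_s² = (1−k²)/(1−k⁴)^(2/3) = 0.4588.
Mass saving = 1 − 0.4588 = 54.1 %.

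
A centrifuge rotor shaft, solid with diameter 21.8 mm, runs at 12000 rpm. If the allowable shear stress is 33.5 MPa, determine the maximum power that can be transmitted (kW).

J = πd⁴/32 = π(0.0218)⁴/32 = 2.217×10^-8 m⁴.
T_max = τ_allow·J/r = 3.35×10^7 × 2.217×10^-8 / 0.0109 = 68.15 N·m.
ω = 2π·12000/60 = 1257 rad/s, so P_max = T_max·ω = 8.564×10^4 W.

85.6 kW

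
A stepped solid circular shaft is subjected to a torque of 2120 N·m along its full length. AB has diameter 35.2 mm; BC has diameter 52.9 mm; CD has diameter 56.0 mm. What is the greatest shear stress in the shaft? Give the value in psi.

Under the same torque, τ_max = 16T/(πd³) is largest where d is smallest — segment AB (d = 35.2 mm).
τ_max = 16·2120/(π·(0.0352)³) = 2.476×10^8 Pa.

35900 psi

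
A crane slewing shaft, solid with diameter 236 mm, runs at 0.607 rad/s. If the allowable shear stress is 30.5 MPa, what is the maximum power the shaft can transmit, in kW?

J = πd⁴/32 = π(0.236)⁴/32 = 3.045×10^-4 m⁴.
T_max = τ_allow·J/r = 3.05×10^7 × 3.045×10^-4 / 0.118 = 78720 N·m.
ω = 0.607 rad/s, so P_max = T_max·ω = 4.778×10^4 W.

47.8 kW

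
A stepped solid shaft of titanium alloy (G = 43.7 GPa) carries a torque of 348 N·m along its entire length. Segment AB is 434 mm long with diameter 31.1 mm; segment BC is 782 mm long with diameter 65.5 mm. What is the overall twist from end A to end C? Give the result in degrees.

J_AB = π(0.0311)⁴/32 = 9.18×10^-8 m⁴; J_BC = π(0.0655)⁴/32 = 1.81×10^-6 m⁴.
θ = (T/G)·Σ L_i/J_i = (348.0/43.7×10⁹)·(0.434/9.18×10^-8 + 0.782/1.81×10^-6) = 0.04108 rad.

2.35°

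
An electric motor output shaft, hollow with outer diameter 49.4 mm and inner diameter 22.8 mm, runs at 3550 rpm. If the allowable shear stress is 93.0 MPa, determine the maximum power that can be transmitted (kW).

J = π(d_o⁴ − d_i⁴)/32 = π(0.0494⁴ − 0.0228⁴)/32 = 5.581×10^-7 m⁴.
T_max = τ_allow·J/r = 9.30×10^7 × 5.581×10^-7 / 0.0247 = 2101 N·m.
ω = 2π·3550/60 = 371.8 rad/s, so P_max = T_max·ω = 7.812×10^5 W.

781 kW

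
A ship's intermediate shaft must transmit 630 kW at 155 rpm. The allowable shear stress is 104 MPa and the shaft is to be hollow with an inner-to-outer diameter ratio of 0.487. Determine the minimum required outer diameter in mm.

126 mm

ω = 2π·155/60 = 16.23 rad/s, so T = P/ω = 630×10³ / 16.23 = 38810 N·m.
For a hollow shaft with d_i/d_o = 0.487: τ_max = 16T/(π d_o³ (1−k⁴)), so d_o = [16T/(π τ_allow (1−k⁴))]^(1/3) = [16·38810/(π·1.04×10^8·0.9438)]^(1/3) = 0.1263 m.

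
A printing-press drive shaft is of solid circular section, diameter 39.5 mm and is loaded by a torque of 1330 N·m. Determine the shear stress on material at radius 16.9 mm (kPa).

94000 kPa

J = πd⁴/32 = π(0.0395)⁴/32 = 2.390×10^-7 m⁴.
Shear stress varies linearly with radius: τ = T·r/J = 1330 × 0.0169 / 2.390×10^-7 = 9.405×10^7 Pa.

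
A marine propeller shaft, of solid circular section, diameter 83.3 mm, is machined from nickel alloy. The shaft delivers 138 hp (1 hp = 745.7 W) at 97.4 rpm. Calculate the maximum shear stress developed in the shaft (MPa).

ω = 2π·97.4/60 = 10.20 rad/s, so T = P/ω = 138×745.7 / 10.20 = 10090 N·m.
J = πd⁴/32 = π(0.0833)⁴/32 = 4.727×10^-6 m⁴.
τ_max = T·r/J = 10090 × 0.0416 / 4.727×10^-6 = 8.890×10^7 Pa.

88.9 MPa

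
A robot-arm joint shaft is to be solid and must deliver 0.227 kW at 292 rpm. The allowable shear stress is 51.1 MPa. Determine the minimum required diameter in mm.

ω = 2π·292/60 = 30.58 rad/s, so T = P/ω = 0.227×10³ / 30.58 = 7.424 N·m.
For a solid shaft τ_max = 16T/(πd³), so d = (16T/(π τ_allow))^(1/3) = (16·7.424/(π·5.11×10^7))^(1/3) = 0.009045 m.

9.04 mm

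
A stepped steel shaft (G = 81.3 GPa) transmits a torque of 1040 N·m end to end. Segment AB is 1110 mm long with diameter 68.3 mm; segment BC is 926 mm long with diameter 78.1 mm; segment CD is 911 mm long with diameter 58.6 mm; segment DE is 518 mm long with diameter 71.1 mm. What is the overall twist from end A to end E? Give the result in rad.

0.0226 rad

J_AB = π(0.0683)⁴/32 = 2.14×10^-6 m⁴; J_BC = π(0.0781)⁴/32 = 3.65×10^-6 m⁴; J_CD = π(0.0586)⁴/32 = 1.16×10^-6 m⁴; J_DE = π(0.0711)⁴/32 = 2.51×10^-6 m⁴.
θ = (T/G)·Σ L_i/J_i = (1040/81.3×10⁹)·(1.11/2.14×10^-6 + 0.926/3.65×10^-6 + 0.911/1.16×10^-6 + 0.518/2.51×10^-6) = 0.02260 rad.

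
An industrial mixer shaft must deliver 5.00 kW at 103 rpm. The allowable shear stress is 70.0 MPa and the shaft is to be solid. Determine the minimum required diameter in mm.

32.3 mm

ω = 2π·103/60 = 10.79 rad/s, so T = P/ω = 5.00×10³ / 10.79 = 463.6 N·m.
For a solid shaft τ_max = 16T/(πd³), so d = (16T/(π τ_allow))^(1/3) = (16·463.6/(π·7.00×10^7))^(1/3) = 0.03231 m.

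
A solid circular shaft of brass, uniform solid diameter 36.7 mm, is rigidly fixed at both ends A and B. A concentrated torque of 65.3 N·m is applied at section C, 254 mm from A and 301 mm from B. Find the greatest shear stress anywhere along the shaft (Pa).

With uniform GJ and both ends fixed, compatibility θ_AC = θ_CB gives T_A·a = T_B·b, together with T_A + T_B = T₀.
T_A = T₀·b/(a+b) = 65.30·301/555.0 = 35.41 N·m; T_B = 29.89 N·m.
τ in each portion: τ_AC = 3.65×10^6 Pa, τ_CB = 3.08×10^6 Pa; maximum is in AC.
τ_max = T_AC·r/J = 35.41·0.0184/1.78×10^-7 = 3.649×10^6 Pa.

3.65e6 Pa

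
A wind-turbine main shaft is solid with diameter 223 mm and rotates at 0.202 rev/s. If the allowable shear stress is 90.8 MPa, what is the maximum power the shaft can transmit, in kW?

251 kW

J = πd⁴/32 = π(0.223)⁴/32 = 2.428×10^-4 m⁴.
T_max = τ_allow·J/r = 9.08×10^7 × 2.428×10^-4 / 0.112 = 197700 N·m.
ω = 2π·0.202 = 1.269 rad/s, so P_max = T_max·ω = 2.509×10^5 W.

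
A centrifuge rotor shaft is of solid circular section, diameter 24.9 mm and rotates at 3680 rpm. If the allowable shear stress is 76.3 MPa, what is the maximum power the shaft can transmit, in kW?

89.1 kW

J = πd⁴/32 = π(0.0249)⁴/32 = 3.774×10^-8 m⁴.
T_max = τ_allow·J/r = 7.63×10^7 × 3.774×10^-8 / 0.0124 = 231.3 N·m.
ω = 2π·3680/60 = 385.4 rad/s, so P_max = T_max·ω = 8.913×10^4 W.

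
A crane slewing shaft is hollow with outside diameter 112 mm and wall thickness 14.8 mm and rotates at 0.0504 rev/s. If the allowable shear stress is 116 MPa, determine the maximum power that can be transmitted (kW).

7.16 kW

J = π(d_o⁴ − d_i⁴)/32 = π(0.112⁴ − 0.0824⁴)/32 = 1.092×10^-5 m⁴.
T_max = τ_allow·J/r = 1.16×10^8 × 1.092×10^-5 / 0.0560 = 22620 N·m.
ω = 2π·0.0504 = 0.3167 rad/s, so P_max = T_max·ω = 7164 W.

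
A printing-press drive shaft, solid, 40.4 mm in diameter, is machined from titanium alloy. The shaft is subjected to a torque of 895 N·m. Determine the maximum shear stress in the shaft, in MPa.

J = πd⁴/32 = π(0.0404)⁴/32 = 2.615×10^-7 m⁴.
τ_max = T·r/J = 895.0 × 0.0202 / 2.615×10^-7 = 6.913×10^7 Pa.

69.1 MPa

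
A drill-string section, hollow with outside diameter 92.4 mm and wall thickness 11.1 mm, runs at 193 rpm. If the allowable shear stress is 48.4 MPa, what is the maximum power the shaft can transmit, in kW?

J = π(d_o⁴ − d_i⁴)/32 = π(0.0924⁴ − 0.0702⁴)/32 = 4.772×10^-6 m⁴.
T_max = τ_allow·J/r = 4.84×10^7 × 4.772×10^-6 / 0.0462 = 4999 N·m.
ω = 2π·193/60 = 20.21 rad/s, so P_max = T_max·ω = 1.010×10^5 W.

101 kW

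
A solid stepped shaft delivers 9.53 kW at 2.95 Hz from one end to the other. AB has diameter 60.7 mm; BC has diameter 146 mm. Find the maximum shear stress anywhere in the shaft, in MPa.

ω = 2π·2.95 = 18.54 rad/s, so T = P/ω = 9.53×10³ / 18.54 = 514.2 N·m.
Under the same torque, τ_max = 16T/(πd³) is largest where d is smallest — segment AB (d = 60.7 mm).
τ_max = 16·514.2/(π·(0.0607)³) = 1.171×10^7 Pa.

11.7 MPa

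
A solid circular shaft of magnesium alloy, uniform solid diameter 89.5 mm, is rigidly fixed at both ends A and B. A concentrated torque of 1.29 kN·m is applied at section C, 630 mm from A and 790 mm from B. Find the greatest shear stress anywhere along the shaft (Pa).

5.10e6 Pa

With uniform GJ and both ends fixed, compatibility θ_AC = θ_CB gives T_A·a = T_B·b, together with T_A + T_B = T₀.
T_A = T₀·b/(a+b) = 1290·790/1420 = 717.7 N·m; T_B = 572.3 N·m.
τ in each portion: τ_AC = 5.10×10^6 Pa, τ_CB = 4.07×10^6 Pa; maximum is in AC.
τ_max = T_AC·r/J = 717.7·0.0447/6.30×10^-6 = 5.098×10^6 Pa.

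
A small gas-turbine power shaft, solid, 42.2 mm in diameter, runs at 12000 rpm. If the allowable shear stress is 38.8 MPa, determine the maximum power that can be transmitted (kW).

719 kW

J = πd⁴/32 = π(0.0422)⁴/32 = 3.114×10^-7 m⁴.
T_max = τ_allow·J/r = 3.88×10^7 × 3.114×10^-7 / 0.0211 = 572.5 N·m.
ω = 2π·12000/60 = 1257 rad/s, so P_max = T_max·ω = 7.195×10^5 W.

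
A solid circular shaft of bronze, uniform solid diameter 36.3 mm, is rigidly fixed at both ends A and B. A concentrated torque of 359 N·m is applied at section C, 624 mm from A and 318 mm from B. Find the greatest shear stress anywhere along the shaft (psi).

3670 psi

With uniform GJ and both ends fixed, compatibility θ_AC = θ_CB gives T_A·a = T_B·b, together with T_A + T_B = T₀.
T_A = T₀·b/(a+b) = 359.0·318/942.0 = 121.2 N·m; T_B = 237.8 N·m.
τ in each portion: τ_AC = 1.29×10^7 Pa, τ_CB = 2.53×10^7 Pa; maximum is in CB.
τ_max = T_CB·r/J = 237.8·0.0181/1.70×10^-7 = 2.532×10^7 Pa.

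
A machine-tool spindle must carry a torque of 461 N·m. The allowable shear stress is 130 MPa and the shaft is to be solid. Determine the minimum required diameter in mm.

For a solid shaft τ_max = 16T/(πd³), so d = (16T/(π τ_allow))^(1/3) = (16·461.0/(π·1.30×10^8))^(1/3) = 0.02624 m.

26.2 mm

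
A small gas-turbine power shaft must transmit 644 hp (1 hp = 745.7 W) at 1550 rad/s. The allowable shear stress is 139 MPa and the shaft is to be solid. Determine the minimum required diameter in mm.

22.5 mm

ω = 1550 rad/s, so T = P/ω = 644×745.7 / 1550 = 309.8 N·m.
For a solid shaft τ_max = 16T/(πd³), so d = (16T/(π τ_allow))^(1/3) = (16·309.8/(π·1.39×10^8))^(1/3) = 0.02247 m.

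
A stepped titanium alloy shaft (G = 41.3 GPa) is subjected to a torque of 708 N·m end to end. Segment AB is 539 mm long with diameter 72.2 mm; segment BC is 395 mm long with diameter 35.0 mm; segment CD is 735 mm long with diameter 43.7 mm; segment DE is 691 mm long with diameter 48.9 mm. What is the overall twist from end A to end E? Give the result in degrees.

J_AB = π(0.0722)⁴/32 = 2.67×10^-6 m⁴; J_BC = π(0.0350)⁴/32 = 1.47×10^-7 m⁴; J_CD = π(0.0437)⁴/32 = 3.58×10^-7 m⁴; J_DE = π(0.0489)⁴/32 = 5.61×10^-7 m⁴.
θ = (T/G)·Σ L_i/J_i = (708.0/41.3×10⁹)·(0.539/2.67×10^-6 + 0.395/1.47×10^-7 + 0.735/3.58×10^-7 + 0.691/5.61×10^-7) = 0.1057 rad.

6.06°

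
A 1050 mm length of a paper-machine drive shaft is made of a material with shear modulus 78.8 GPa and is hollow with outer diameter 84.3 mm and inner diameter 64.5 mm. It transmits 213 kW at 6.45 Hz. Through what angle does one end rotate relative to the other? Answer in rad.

0.0215 rad

ω = 2π·6.45 = 40.53 rad/s, so T = P/ω = 213×10³ / 40.53 = 5256 N·m.
J = π(d_o⁴ − d_i⁴)/32 = π(0.0843⁴ − 0.0645⁴)/32 = 3.259×10^-6 m⁴.
θ = T·L/(G·J) = 5256 × 1.05 / (78.8×10⁹ × 3.259×10^-6) = 0.02149 rad.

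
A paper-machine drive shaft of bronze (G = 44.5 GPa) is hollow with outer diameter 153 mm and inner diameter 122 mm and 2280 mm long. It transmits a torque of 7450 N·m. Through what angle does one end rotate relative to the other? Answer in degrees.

0.682°

J = π(d_o⁴ − d_i⁴)/32 = π(0.153⁴ − 0.122⁴)/32 = 3.205×10^-5 m⁴.
θ = T·L/(G·J) = 7450 × 2.28 / (44.5×10⁹ × 3.205×10^-5) = 0.01191 rad.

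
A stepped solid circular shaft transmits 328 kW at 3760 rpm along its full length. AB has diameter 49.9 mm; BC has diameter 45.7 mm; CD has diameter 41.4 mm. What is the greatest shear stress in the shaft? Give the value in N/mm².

59.8 N/mm²

ω = 2π·3760/60 = 393.7 rad/s, so T = P/ω = 328×10³ / 393.7 = 833.0 N·m.
Under the same torque, τ_max = 16T/(πd³) is largest where d is smallest — segment CD (d = 41.4 mm).
τ_max = 16·833.0/(π·(0.0414)³) = 5.979×10^7 Pa.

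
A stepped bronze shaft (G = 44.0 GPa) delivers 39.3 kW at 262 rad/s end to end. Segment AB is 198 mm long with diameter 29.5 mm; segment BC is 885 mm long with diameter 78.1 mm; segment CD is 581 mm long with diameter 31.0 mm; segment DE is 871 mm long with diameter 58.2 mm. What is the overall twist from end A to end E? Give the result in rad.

0.0344 rad

ω = 262 rad/s, so T = P/ω = 39.3×10³ / 262.0 = 150.0 N·m.
J_AB = π(0.0295)⁴/32 = 7.44×10^-8 m⁴; J_BC = π(0.0781)⁴/32 = 3.65×10^-6 m⁴; J_CD = π(0.0310)⁴/32 = 9.07×10^-8 m⁴; J_DE = π(0.0582)⁴/32 = 1.13×10^-6 m⁴.
θ = (T/G)·Σ L_i/J_i = (150.0/44.0×10⁹)·(0.198/7.44×10^-8 + 0.885/3.65×10^-6 + 0.581/9.07×10^-8 + 0.871/1.13×10^-6) = 0.03439 rad.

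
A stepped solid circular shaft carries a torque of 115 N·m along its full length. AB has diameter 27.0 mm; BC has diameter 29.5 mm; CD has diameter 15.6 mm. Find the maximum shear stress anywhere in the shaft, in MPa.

Under the same torque, τ_max = 16T/(πd³) is largest where d is smallest — segment CD (d = 15.6 mm).
τ_max = 16·115.0/(π·(0.0156)³) = 1.543×10^8 Pa.

154 MPa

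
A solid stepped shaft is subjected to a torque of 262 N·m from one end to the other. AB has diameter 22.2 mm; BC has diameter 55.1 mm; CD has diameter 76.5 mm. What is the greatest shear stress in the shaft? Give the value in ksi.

17.7 ksi

Under the same torque, τ_max = 16T/(πd³) is largest where d is smallest — segment AB (d = 22.2 mm).
τ_max = 16·262.0/(π·(0.0222)³) = 1.220×10^8 Pa.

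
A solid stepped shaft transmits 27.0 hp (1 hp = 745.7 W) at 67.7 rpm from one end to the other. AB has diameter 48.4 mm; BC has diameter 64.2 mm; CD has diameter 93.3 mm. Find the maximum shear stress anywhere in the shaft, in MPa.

ω = 2π·67.7/60 = 7.090 rad/s, so T = P/ω = 27.0×745.7 / 7.090 = 2840 N·m.
Under the same torque, τ_max = 16T/(πd³) is largest where d is smallest — segment AB (d = 48.4 mm).
τ_max = 16·2840/(π·(0.0484)³) = 1.276×10^8 Pa.

128 MPa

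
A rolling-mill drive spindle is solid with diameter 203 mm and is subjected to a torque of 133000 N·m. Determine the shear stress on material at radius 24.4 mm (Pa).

J = πd⁴/32 = π(0.203)⁴/32 = 1.667×10^-4 m⁴.
Shear stress varies linearly with radius: τ = T·r/J = 133000 × 0.0244 / 1.667×10^-4 = 1.947×10^7 Pa.

1.95e7 Pa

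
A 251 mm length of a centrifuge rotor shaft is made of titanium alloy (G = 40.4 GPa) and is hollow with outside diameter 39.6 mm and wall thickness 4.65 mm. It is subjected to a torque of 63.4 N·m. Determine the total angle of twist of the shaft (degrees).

0.142°

J = π(d_o⁴ − d_i⁴)/32 = π(0.0396⁴ − 0.0303⁴)/32 = 1.587×10^-7 m⁴.
θ = T·L/(G·J) = 63.40 × 0.251 / (40.4×10⁹ × 1.587×10^-7) = 2.482×10^-3 rad.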